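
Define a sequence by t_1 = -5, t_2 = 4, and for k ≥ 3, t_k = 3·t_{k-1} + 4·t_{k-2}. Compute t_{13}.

-3355448

Compute successive terms:
t_3 = -8  t_4 = -8  t_5 = -56  …  t_{10} = -52424  t_{11} = -209720  t_{12} = -838856  t_{13} = -3355448.
(Characteristic roots are 4 and -1.)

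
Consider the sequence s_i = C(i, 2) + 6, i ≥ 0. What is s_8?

34

C(8, 2) = 28, so s_8 = 34.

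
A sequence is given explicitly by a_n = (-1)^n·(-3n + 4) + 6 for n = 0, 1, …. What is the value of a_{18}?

(-1)^18 = 1; -3n + 4 at n=18 is -50; so a_{18} = -44.

-44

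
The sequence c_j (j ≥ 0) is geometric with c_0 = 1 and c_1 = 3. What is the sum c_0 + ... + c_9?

Common ratio r = 3.
c_j = 1·3^(j-0).
S = 1·(3^10 - 1)/(3 - 1) = 1·(59049 - 1)/(2) = 29524.

29524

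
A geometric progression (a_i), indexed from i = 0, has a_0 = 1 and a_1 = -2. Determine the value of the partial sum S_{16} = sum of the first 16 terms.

Common ratio r = -2.
a_i = 1·(-2)^(i-0).
S = 1·((-2)^16 - 1)/(-2 - 1) = 1·(65536 - 1)/(-3) = -21845.

-21845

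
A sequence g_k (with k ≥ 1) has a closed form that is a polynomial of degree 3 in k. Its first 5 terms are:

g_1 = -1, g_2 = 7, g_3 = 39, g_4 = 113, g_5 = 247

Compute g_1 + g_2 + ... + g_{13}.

20345

1st diffs: 8, 32, 74, 134.
2nd diffs: 24, 42, 60.
3rd diffs: 18, 18 (constant).
So g_k = 3k^3 - 6k^2 + 5k - 3.
Continuing: …, 459, 767, 1189, 1743, …, g_{13} = 5639.
Summing k = 1..13 (13 terms) gives 20345.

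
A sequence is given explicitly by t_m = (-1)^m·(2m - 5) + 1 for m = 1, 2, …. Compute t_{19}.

-32

(-1)^19 = -1; 2m - 5 at m=19 is 33; so t_{19} = -32.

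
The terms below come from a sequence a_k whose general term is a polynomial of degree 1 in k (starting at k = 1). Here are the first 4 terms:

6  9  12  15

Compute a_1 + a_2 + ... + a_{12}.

270

1st diffs: 3, 3, 3 (constant).
So a_k = 3k + 3.
Continuing: …, 18, 21, 24, 27, …, a_{12} = 39.
Summing k = 1..12 (12 terms) gives 270.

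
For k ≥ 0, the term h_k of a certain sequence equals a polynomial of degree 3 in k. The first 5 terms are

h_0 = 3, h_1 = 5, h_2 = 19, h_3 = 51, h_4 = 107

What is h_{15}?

4023

1st diffs: 2, 14, 32, 56.
2nd diffs: 12, 18, 24.
3rd diffs: 6, 6 (constant).
Newton forward-difference form: h_k = 3 + 2·C(k,1) + 12·C(k,2) + 6·C(k,3).
At k = 15: k = 15, so h_{15} = 3 + 30 + 1260 + 2730 = 4023.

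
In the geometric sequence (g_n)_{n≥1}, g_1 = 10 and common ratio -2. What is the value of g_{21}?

g_n = 10·(-2)^(n-1).
g_{21} = 10·(-2)^20 = 10485760.

10485760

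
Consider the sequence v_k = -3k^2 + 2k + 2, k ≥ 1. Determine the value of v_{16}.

v_{16} = -3·16^2 + 2·16 + 2 = -734.

-734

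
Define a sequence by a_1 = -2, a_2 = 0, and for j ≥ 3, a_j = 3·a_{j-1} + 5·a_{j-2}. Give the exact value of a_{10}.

Step forward from the initial values:
a_3 = -10;  a_4 = -30;  a_5 = -140;  a_6 = -570;  a_7 = -2410;  a_8 = -10080;  a_9 = -42290;  a_{10} = -177270.

-177270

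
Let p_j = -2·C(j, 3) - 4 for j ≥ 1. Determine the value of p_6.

C(6, 3) = 20, so p_6 = -44.

-44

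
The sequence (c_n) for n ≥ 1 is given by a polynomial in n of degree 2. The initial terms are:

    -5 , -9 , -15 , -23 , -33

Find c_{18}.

1st diffs: -4, -6, -8, -10.
2nd diffs: -2, -2, -2 (constant).
Newton forward-difference form: c_n = -5 + (-4)·C(n-1,1) + (-2)·C(n-1,2).
At n = 18: n-1 = 17, so c_{18} = -5 - 68 - 272 = -345.

-345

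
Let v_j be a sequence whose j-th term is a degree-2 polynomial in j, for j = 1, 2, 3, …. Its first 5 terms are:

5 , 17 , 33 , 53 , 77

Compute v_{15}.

537

1st diffs: 12, 16, 20, 24.
2nd diffs: 4, 4, 4 (constant).
Newton forward-difference form: v_j = 5 + 12·C(j-1,1) + 4·C(j-1,2).
At j = 15: j-1 = 14, so v_{15} = 5 + 168 + 364 = 537.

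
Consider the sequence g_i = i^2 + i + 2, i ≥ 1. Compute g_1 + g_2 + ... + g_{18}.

2316

Over i = 1..18: Σi = 171, Σi² = 2109.
Total = (1)·2109 + (1)·171 + (2)·18 = 2316.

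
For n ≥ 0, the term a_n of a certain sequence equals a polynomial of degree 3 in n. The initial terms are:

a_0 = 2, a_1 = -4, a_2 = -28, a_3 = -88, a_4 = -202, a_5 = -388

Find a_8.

1st diffs: -6, -24, -60, -114, -186.
2nd diffs: -18, -36, -54, -72.
3rd diffs: -18, -18, -18 (constant).
Newton forward-difference form: a_n = 2 + (-6)·C(n,1) + (-18)·C(n,2) + (-18)·C(n,3).
At n = 8: n = 8, so a_8 = 2 - 48 - 504 - 1008 = -1558.

-1558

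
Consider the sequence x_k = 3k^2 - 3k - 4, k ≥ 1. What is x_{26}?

x_{26} = 3·26^2 - 3·26 - 4 = 1946.

1946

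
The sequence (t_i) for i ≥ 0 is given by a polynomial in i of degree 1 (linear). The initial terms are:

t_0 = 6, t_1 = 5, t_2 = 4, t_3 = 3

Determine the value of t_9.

1st diffs: -1, -1, -1 (constant).
So t_i = -i + 6.
Evaluating at i = 9 gives t_9 = -3.

-3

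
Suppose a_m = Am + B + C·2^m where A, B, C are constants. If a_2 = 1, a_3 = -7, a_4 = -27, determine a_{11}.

Write the equations: 2A + B + 4C = 1; 3A + B + 8C = -7; 4A + B + 16C = -27.
Subtracting the first from the second: A + 4C = -8.
Subtracting the second from the third: A + 8C = -20.
Solving: C = -3, A = 4, then B = 5.
Therefore a_{11} = 44 + 5 + (-3)·2048 = -6095.

-6095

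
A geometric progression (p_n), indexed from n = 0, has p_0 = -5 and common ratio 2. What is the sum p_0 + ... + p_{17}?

p_n = (-5)·2^(n-0).
S = (-5)·(2^18 - 1)/(2 - 1) = (-5)·(262144 - 1)/(1) = -1310715.

-1310715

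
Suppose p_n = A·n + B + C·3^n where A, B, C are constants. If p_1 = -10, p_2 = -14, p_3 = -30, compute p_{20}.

At n = 1, 2, 3: A + B + 3C = -10; 2A + B + 9C = -14; 3A + B + 27C = -30.
Subtracting the first from the second: A + 6C = -4.
Subtracting the second from the third: A + 18C = -16.
Solving: C = -1, A = 2, then B = -9.
Hence p_{20} = 2·20 + (-9) + (-1)·3486784401 = -3486784370.

-3486784370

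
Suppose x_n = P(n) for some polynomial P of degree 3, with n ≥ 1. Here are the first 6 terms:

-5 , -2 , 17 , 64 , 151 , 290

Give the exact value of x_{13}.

3727

1st diffs: 3, 19, 47, 87, 139.
2nd diffs: 16, 28, 40, 52.
3rd diffs: 12, 12, 12 (constant).
So x_n = 2n^3 - 4n^2 + n - 4.
Evaluating at n = 13 gives x_{13} = 3727.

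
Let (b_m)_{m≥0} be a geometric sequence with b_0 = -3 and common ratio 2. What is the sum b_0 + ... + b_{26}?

b_m = (-3)·2^(m-0).
S = (-3)·(2^27 - 1)/(2 - 1) = (-3)·(134217728 - 1)/(1) = -402653181.

-402653181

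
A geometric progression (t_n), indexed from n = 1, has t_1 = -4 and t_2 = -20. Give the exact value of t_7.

-62500

Common ratio r = 5.
t_n = (-4)·5^(n-1).
t_7 = (-4)·5^6 = -62500.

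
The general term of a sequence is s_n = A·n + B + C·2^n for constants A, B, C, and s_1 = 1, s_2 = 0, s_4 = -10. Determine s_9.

At n = 1, 2, 4: A + B + 2C = 1; 2A + B + 4C = 0; 4A + B + 16C = -10.
Subtracting the first from the second: A + 2C = -1.
Subtracting the second from the third: 2A + 12C = -10.
Solving: C = -1, A = 1, then B = 2.
Hence s_9 = 1·9 + 2 + (-1)·512 = -501.

-501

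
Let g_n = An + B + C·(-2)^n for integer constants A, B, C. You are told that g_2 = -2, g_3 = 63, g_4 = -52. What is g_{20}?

Plug in n = 2, 3, 4: 2A + B + 4C = -2; 3A + B - 8C = 63; 4A + B + 16C = -52.
Subtracting the first from the second: A - 12C = 65.
Subtracting the second from the third: A + 24C = -115.
Solving: C = -5, A = 5, then B = 8.
Therefore g_{20} = 100 + 8 + (-5)·1048576 = -5242772.

-5242772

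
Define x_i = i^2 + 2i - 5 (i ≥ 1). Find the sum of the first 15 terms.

1405

Over i = 1..15: Σi = 120, Σi² = 1240.
Total = (1)·1240 + (2)·120 + (-5)·15 = 1405.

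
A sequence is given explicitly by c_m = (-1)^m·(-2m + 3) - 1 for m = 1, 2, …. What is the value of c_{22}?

-42

(-1)^22 = 1; -2m + 3 at m=22 is -41; so c_{22} = -42.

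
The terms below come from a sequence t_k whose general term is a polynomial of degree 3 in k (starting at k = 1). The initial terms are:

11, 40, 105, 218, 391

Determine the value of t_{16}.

9686

1st diffs: 29, 65, 113, 173.
2nd diffs: 36, 48, 60.
3rd diffs: 12, 12 (constant).
Newton forward-difference form: t_k = 11 + 29·C(k-1,1) + 36·C(k-1,2) + 12·C(k-1,3).
At k = 16: k-1 = 15, so t_{16} = 11 + 435 + 3780 + 5460 = 9686.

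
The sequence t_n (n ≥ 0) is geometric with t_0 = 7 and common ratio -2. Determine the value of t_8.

1792

t_n = 7·(-2)^(n-0).
t_8 = 7·(-2)^8 = 1792.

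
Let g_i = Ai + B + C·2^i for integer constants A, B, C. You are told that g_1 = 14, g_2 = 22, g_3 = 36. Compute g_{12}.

Plug in i = 1, 2, 3: A + B + 2C = 14; 2A + B + 4C = 22; 3A + B + 8C = 36.
Subtracting the first from the second: A + 2C = 8.
Subtracting the second from the third: A + 4C = 14.
Solving: C = 3, A = 2, then B = 6.
Therefore g_{12} = 24 + 6 + 3·4096 = 12318.

12318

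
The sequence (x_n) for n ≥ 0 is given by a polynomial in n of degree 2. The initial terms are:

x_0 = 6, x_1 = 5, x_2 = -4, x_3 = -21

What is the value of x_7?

1st diffs: -1, -9, -17.
2nd diffs: -8, -8 (constant).
Newton forward-difference form: x_n = 6 + (-1)·C(n,1) + (-8)·C(n,2).
At n = 7: n = 7, so x_7 = 6 - 7 - 168 = -169.

-169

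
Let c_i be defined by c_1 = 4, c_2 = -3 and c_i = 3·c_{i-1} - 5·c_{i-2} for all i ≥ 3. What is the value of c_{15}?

525571

Compute successive terms:
c_3 = -29  c_4 = -72  c_5 = -71  …  c_{12} = -35997  c_{13} = -3596  c_{14} = 169197  c_{15} = 525571.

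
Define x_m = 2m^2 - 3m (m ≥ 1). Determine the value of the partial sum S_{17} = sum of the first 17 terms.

3111

Over m = 1..17: Σm = 153, Σm² = 1785.
Total = (2)·1785 + (-3)·153 = 3111.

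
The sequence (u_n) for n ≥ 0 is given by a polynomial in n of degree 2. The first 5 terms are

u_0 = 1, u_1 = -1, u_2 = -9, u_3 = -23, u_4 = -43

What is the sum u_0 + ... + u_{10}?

1st diffs: -2, -8, -14, -20.
2nd diffs: -6, -6, -6 (constant).
So u_n = -3n^2 + n + 1.
Continuing: …, -69, -101, -139, -183, …, u_{10} = -289.
Summing n = 0..10 (11 terms) gives -1089.

-1089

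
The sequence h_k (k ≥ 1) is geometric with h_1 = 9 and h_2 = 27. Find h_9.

59049

Common ratio r = 3.
h_k = 9·3^(k-1).
h_9 = 9·3^8 = 59049.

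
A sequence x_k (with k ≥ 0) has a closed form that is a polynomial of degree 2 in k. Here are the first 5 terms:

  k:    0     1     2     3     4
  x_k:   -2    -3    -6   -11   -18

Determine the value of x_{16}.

-258

1st diffs: -1, -3, -5, -7.
2nd diffs: -2, -2, -2 (constant).
Newton forward-difference form: x_k = -2 + (-1)·C(k,1) + (-2)·C(k,2).
At k = 16: k = 16, so x_{16} = -2 - 16 - 240 = -258.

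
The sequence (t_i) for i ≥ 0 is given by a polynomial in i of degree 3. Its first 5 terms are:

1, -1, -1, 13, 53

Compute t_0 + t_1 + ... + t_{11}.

6260

1st diffs: -2, 0, 14, 40.
2nd diffs: 2, 14, 26.
3rd diffs: 12, 12 (constant).
So t_i = 2i^3 - 5i^2 + i + 1.
Continuing: …, 131, 259, 449, 713, …, t_{11} = 2069.
Summing i = 0..11 (12 terms) gives 6260.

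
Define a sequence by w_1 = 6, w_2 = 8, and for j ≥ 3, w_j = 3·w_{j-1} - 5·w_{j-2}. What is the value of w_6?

Step forward from the initial values:
w_3 = -6, w_4 = -58, w_5 = -144, w_6 = -142.

-142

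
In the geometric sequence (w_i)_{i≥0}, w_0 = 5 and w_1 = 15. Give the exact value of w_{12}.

Common ratio r = 3.
w_i = 5·3^(i-0).
w_{12} = 5·3^12 = 2657205.

2657205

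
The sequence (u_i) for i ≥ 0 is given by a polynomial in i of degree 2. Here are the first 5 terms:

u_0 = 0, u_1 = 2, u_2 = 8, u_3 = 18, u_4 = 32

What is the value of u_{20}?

800

1st diffs: 2, 6, 10, 14.
2nd diffs: 4, 4, 4 (constant).
Newton forward-difference form: u_i = 2·C(i,1) + 4·C(i,2).
At i = 20: i = 20, so u_{20} = 40 + 760 = 800.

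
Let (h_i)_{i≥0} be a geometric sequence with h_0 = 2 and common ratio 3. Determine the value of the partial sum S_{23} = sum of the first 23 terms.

h_i = 2·3^(i-0).
S = 2·(3^23 - 1)/(3 - 1) = 2·(94143178827 - 1)/(2) = 94143178826.

94143178826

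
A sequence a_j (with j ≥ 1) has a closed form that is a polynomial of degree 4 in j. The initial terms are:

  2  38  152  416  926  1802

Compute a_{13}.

33302

1st diffs: 36, 114, 264, 510, 876.
2nd diffs: 78, 150, 246, 366.
3rd diffs: 72, 96, 120.
4th diffs: 24, 24 (constant).
Newton forward-difference form: a_j = 2 + 36·C(j-1,1) + 78·C(j-1,2) + 72·C(j-1,3) + 24·C(j-1,4).
At j = 13: j-1 = 12, so a_{13} = 2 + 432 + 5148 + 15840 + 11880 = 33302.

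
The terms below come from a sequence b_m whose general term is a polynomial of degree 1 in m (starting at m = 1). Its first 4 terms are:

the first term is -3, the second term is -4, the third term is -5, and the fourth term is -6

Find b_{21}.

-23

1st diffs: -1, -1, -1 (constant).
So b_m = -m - 2.
Evaluating at m = 21 gives b_{21} = -23.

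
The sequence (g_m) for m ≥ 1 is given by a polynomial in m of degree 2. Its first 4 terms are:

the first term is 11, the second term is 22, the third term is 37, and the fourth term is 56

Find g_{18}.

742

1st diffs: 11, 15, 19.
2nd diffs: 4, 4 (constant).
Newton forward-difference form: g_m = 11 + 11·C(m-1,1) + 4·C(m-1,2).
At m = 18: m-1 = 17, so g_{18} = 11 + 187 + 544 = 742.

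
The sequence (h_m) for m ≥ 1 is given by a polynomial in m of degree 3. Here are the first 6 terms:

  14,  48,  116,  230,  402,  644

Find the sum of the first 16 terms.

1st diffs: 34, 68, 114, 172, 242.
2nd diffs: 34, 46, 58, 70.
3rd diffs: 12, 12, 12 (constant).
Newton forward-difference form: h_m = 14 + 34·C(m-1,1) + 34·C(m-1,2) + 12·C(m-1,3).
Continuing: …, 968, 1386, 1910, 2552, …, h_{16} = 9554.
Summing m = 1..16 (16 terms) gives 45184.

45184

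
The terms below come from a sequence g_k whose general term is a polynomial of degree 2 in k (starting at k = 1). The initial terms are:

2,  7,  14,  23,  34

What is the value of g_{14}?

1st diffs: 5, 7, 9, 11.
2nd diffs: 2, 2, 2 (constant).
Newton forward-difference form: g_k = 2 + 5·C(k-1,1) + 2·C(k-1,2).
At k = 14: k-1 = 13, so g_{14} = 2 + 65 + 156 = 223.

223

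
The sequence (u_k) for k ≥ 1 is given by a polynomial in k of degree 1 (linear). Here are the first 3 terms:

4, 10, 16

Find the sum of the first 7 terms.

154

1st diffs: 6, 6 (constant).
So u_k = 6k - 2.
Continuing: 22, 28, 34, 40.
Summing k = 1..7 (7 terms) gives 154.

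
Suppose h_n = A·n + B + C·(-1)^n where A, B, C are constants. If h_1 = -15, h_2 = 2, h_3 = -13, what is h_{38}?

38

Plug in n = 1, 2, 3: A + B - C = -15; 2A + B + C = 2; 3A + B - C = -13.
Subtracting the first from the second: A + 2C = 17.
Subtracting the second from the third: A - 2C = -15.
Solving: C = 8, A = 1, then B = -8.
So h_n = 1·n + (-8) + 8·(-1)^n; at n=38 this is 38.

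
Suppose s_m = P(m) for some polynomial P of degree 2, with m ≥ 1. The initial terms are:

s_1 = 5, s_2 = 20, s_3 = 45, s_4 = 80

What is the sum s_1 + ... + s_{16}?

1st diffs: 15, 25, 35.
2nd diffs: 10, 10 (constant).
So s_m = 5m^2.
Continuing: …, 125, 180, 245, 320, …, s_{16} = 1280.
Summing m = 1..16 (16 terms) gives 7480.

7480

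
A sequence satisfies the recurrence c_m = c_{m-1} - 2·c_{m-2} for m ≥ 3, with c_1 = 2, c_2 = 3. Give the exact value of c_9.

-37

Applying the relation repeatedly:
c_3 = -1;  c_4 = -7;  c_5 = -5;  c_6 = 9;  c_7 = 19;  c_8 = 1;  c_9 = -37.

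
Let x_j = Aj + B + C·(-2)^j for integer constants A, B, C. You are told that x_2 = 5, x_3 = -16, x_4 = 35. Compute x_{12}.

8219

The three given values yield: 2A + B + 4C = 5; 3A + B - 8C = -16; 4A + B + 16C = 35.
Subtracting the first from the second: A - 12C = -21.
Subtracting the second from the third: A + 24C = 51.
Solving: C = 2, A = 3, then B = -9.
So x_j = 3·j + (-9) + 2·(-2)^j; at j=12 this is 8219.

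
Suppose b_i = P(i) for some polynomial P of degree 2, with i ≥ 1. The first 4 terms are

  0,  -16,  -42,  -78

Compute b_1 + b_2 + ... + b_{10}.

1st diffs: -16, -26, -36.
2nd diffs: -10, -10 (constant).
So b_i = -5i^2 - i + 6.
Continuing: …, -124, -180, -246, -322, …, b_{10} = -504.
Summing i = 1..10 (10 terms) gives -1920.

-1920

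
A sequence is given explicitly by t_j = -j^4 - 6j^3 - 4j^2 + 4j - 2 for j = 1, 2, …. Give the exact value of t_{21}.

t_{21} = -1·21^4 - 6·21^3 - 4·21^2 + 4·21 - 2 = -251729.

-251729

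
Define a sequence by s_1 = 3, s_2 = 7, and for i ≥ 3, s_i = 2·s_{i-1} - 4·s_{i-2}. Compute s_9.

128

Compute successive terms:
s_3 = 2;  s_4 = -24;  s_5 = -56;  s_6 = -16;  s_7 = 192;  s_8 = 448;  s_9 = 128.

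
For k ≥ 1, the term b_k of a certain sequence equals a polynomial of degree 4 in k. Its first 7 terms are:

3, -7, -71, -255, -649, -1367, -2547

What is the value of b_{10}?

1st diffs: -10, -64, -184, -394, -718, -1180.
2nd diffs: -54, -120, -210, -324, -462.
3rd diffs: -66, -90, -114, -138.
4th diffs: -24, -24, -24 (constant).
Newton forward-difference form: b_k = 3 + (-10)·C(k-1,1) + (-54)·C(k-1,2) + (-66)·C(k-1,3) + (-24)·C(k-1,4).
At k = 10: k-1 = 9, so b_{10} = 3 - 90 - 1944 - 5544 - 3024 = -10599.

-10599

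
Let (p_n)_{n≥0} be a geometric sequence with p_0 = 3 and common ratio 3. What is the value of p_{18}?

1162261467

p_n = 3·3^(n-0).
p_{18} = 3·3^18 = 1162261467.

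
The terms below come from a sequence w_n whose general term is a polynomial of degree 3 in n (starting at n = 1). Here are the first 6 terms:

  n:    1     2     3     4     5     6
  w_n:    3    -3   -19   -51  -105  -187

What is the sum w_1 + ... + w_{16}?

-17192

1st diffs: -6, -16, -32, -54, -82.
2nd diffs: -10, -16, -22, -28.
3rd diffs: -6, -6, -6 (constant).
So w_n = -n^3 + n^2 - 2n + 5.
Continuing: …, -303, -459, -661, -915, …, w_{16} = -3867.
Summing n = 1..16 (16 terms) gives -17192.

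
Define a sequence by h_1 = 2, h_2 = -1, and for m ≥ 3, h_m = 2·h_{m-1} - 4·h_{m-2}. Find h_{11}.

512

Applying the relation repeatedly:
h_3 = -10; h_4 = -16; h_5 = 8; h_6 = 80; h_7 = 128; h_8 = -64; h_9 = -640; h_{10} = -1024; h_{11} = 512.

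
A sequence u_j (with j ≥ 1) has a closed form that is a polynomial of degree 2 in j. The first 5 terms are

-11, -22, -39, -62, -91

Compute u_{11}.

1st diffs: -11, -17, -23, -29.
2nd diffs: -6, -6, -6 (constant).
So u_j = -3j^2 - 2j - 6.
Evaluating at j = 11 gives u_{11} = -391.

-391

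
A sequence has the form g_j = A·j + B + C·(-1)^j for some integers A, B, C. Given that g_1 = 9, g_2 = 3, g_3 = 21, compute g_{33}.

201

At j = 1, 2, 3: A + B - C = 9; 2A + B + C = 3; 3A + B - C = 21.
Subtracting the first from the second: A + 2C = -6.
Subtracting the second from the third: A - 2C = 18.
Solving: C = -6, A = 6, then B = -3.
Hence g_{33} = 6·33 + (-3) + (-6)·(-1) = 201.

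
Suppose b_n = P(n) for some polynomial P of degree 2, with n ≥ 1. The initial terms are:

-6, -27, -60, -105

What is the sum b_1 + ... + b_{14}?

-6363

1st diffs: -21, -33, -45.
2nd diffs: -12, -12 (constant).
Newton forward-difference form: b_n = -6 + (-21)·C(n-1,1) + (-12)·C(n-1,2).
Continuing: …, -162, -231, -312, -405, …, b_{14} = -1215.
Summing n = 1..14 (14 terms) gives -6363.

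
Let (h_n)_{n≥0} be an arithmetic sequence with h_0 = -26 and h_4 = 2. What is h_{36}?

Common difference d = (2 - (-26)) / (4 - 0) = 7.
h_n = -26 + (n - 0)·7.
h_{36} = -26 + 36·7 = 226.

226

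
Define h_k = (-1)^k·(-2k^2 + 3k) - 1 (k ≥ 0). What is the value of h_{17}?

(-1)^17 = -1; -2k^2 + 3k at k=17 is -527; so h_{17} = 526.

526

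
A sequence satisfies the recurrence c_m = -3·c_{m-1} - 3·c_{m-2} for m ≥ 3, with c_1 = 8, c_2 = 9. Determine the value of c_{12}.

Step forward from the initial values:
c_3 = -51, c_4 = 126, c_5 = -225, c_6 = 297, c_7 = -216, c_8 = -243, c_9 = 1377, c_{10} = -3402, c_{11} = 6075, c_{12} = -8019.

-8019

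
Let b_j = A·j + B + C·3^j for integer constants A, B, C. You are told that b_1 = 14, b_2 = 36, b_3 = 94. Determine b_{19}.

3486784478

Plug in j = 1, 2, 3: A + B + 3C = 14; 2A + B + 9C = 36; 3A + B + 27C = 94.
Subtracting the first from the second: A + 6C = 22.
Subtracting the second from the third: A + 18C = 58.
Solving: C = 3, A = 4, then B = 1.
Therefore b_{19} = 76 + 1 + 3·1162261467 = 3486784478.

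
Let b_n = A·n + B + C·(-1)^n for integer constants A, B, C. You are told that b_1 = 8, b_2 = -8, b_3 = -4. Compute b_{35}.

The three given values yield: A + B - C = 8; 2A + B + C = -8; 3A + B - C = -4.
Subtracting the first from the second: A + 2C = -16.
Subtracting the second from the third: A - 2C = 4.
Solving: C = -5, A = -6, then B = 9.
So b_n = -6·n + 9 + (-5)·(-1)^n; at n=35 this is -196.

-196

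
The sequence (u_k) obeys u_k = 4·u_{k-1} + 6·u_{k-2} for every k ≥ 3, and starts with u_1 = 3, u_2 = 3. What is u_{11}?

Iterate the recurrence:
u_3 = 30  u_4 = 138  u_5 = 732  u_6 = 3756  u_7 = 19416  u_8 = 100200  u_9 = 517296  u_{10} = 2670384  u_{11} = 13785312.

13785312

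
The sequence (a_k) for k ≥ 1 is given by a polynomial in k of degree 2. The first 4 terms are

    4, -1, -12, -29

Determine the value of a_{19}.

1st diffs: -5, -11, -17.
2nd diffs: -6, -6 (constant).
Newton forward-difference form: a_k = 4 + (-5)·C(k-1,1) + (-6)·C(k-1,2).
At k = 19: k-1 = 18, so a_{19} = 4 - 90 - 918 = -1004.

-1004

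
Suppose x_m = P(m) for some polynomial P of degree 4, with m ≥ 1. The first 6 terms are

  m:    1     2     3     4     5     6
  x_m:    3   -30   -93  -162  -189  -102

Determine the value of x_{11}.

6243

1st diffs: -33, -63, -69, -27, 87.
2nd diffs: -30, -6, 42, 114.
3rd diffs: 24, 48, 72.
4th diffs: 24, 24 (constant).
Newton forward-difference form: x_m = 3 + (-33)·C(m-1,1) + (-30)·C(m-1,2) + 24·C(m-1,3) + 24·C(m-1,4).
At m = 11: m-1 = 10, so x_{11} = 3 - 330 - 1350 + 2880 + 5040 = 6243.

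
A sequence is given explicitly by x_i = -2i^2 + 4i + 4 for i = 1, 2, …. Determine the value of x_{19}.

-642

x_{19} = -2·19^2 + 4·19 + 4 = -642.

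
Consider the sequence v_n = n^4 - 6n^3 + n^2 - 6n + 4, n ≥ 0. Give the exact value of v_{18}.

v_{18} = 1·18^4 - 6·18^3 + 1·18^2 - 6·18 + 4 = 70204.

70204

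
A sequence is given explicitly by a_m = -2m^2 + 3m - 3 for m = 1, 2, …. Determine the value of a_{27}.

-1380

a_{27} = -2·27^2 + 3·27 - 3 = -1380.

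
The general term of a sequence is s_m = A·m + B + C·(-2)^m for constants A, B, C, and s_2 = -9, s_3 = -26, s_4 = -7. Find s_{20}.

The three given values yield: 2A + B + 4C = -9; 3A + B - 8C = -26; 4A + B + 16C = -7.
Subtracting the first from the second: A - 12C = -17.
Subtracting the second from the third: A + 24C = 19.
Solving: C = 1, A = -5, then B = -3.
Therefore s_{20} = -100 + (-3) + 1·1048576 = 1048473.

1048473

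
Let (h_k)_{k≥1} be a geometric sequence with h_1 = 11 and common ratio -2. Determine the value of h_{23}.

46137344

h_k = 11·(-2)^(k-1).
h_{23} = 11·(-2)^22 = 46137344.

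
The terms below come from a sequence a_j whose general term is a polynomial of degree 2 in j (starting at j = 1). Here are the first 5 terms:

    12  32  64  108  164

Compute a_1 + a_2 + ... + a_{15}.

1st diffs: 20, 32, 44, 56.
2nd diffs: 12, 12, 12 (constant).
Newton forward-difference form: a_j = 12 + 20·C(j-1,1) + 12·C(j-1,2).
Continuing: …, 232, 312, 404, 508, …, a_{15} = 1384.
Summing j = 1..15 (15 terms) gives 7740.

7740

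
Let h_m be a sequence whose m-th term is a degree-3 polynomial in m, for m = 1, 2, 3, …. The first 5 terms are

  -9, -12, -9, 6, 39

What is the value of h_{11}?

1st diffs: -3, 3, 15, 33.
2nd diffs: 6, 12, 18.
3rd diffs: 6, 6 (constant).
So h_m = m^3 - 3m^2 - m - 6.
Evaluating at m = 11 gives h_{11} = 951.

951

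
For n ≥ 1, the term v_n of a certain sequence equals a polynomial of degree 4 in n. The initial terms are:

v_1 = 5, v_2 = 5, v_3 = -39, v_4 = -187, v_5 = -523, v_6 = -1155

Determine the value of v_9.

-6267

1st diffs: 0, -44, -148, -336, -632.
2nd diffs: -44, -104, -188, -296.
3rd diffs: -60, -84, -108.
4th diffs: -24, -24 (constant).
Newton forward-difference form: v_n = 5 + (-44)·C(n-1,2) + (-60)·C(n-1,3) + (-24)·C(n-1,4).
At n = 9: n-1 = 8, so v_9 = 5 - 1232 - 3360 - 1680 = -6267.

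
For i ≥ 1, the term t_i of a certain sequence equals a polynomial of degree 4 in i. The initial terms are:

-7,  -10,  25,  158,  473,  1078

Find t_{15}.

49273

1st diffs: -3, 35, 133, 315, 605.
2nd diffs: 38, 98, 182, 290.
3rd diffs: 60, 84, 108.
4th diffs: 24, 24 (constant).
Newton forward-difference form: t_i = -7 + (-3)·C(i-1,1) + 38·C(i-1,2) + 60·C(i-1,3) + 24·C(i-1,4).
At i = 15: i-1 = 14, so t_{15} = -7 - 42 + 3458 + 21840 + 24024 = 49273.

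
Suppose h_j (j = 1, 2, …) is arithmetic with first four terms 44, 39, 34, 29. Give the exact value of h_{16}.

Common difference d = -5.
h_j = 44 + (j - 1)·(-5).
h_{16} = 44 + 15·(-5) = -31.

-31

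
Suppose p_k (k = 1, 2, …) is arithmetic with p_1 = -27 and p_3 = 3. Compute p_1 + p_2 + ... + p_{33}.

Common difference d = (3 - (-27)) / (3 - 1) = 15.
p_k = -27 + (k - 1)·15.
p_{33} = 453; S = 33·(-27 + 453)/2 = 7029.

7029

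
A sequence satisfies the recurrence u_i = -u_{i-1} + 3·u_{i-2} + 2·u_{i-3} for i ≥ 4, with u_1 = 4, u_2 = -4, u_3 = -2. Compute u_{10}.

134

Applying the relation repeatedly:
u_4 = -2, u_5 = -12, u_6 = 2, u_7 = -42, u_8 = 24, u_9 = -146, u_{10} = 134.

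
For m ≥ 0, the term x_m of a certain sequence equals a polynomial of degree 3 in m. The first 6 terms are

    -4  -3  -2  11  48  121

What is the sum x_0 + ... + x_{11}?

1st diffs: 1, 1, 13, 37, 73.
2nd diffs: 0, 12, 24, 36.
3rd diffs: 12, 12, 12 (constant).
Newton forward-difference form: x_m = -4 + 1·C(m,1) + 12·C(m,3).
Continuing: …, 242, 423, 676, 1013, …, x_{11} = 1987.
Summing m = 0..11 (12 terms) gives 5958.

5958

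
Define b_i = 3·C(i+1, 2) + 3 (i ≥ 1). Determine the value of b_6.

C(7, 2) = 21, so b_6 = 66.

66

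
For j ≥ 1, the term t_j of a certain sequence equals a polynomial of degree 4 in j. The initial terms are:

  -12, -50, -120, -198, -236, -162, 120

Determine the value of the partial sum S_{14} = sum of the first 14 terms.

1st diffs: -38, -70, -78, -38, 74, 282.
2nd diffs: -32, -8, 40, 112, 208.
3rd diffs: 24, 48, 72, 96.
4th diffs: 24, 24, 24 (constant).
Newton forward-difference form: t_j = -12 + (-38)·C(j-1,1) + (-32)·C(j-1,2) + 24·C(j-1,3) + 24·C(j-1,4).
Continuing: …, 730, 1812, 3534, 6088, …, t_{14} = 21022.
Summing j = 1..14 (14 terms) gives 56798.

56798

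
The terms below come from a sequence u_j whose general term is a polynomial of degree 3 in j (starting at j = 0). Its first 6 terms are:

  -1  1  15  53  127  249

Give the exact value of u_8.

1st diffs: 2, 14, 38, 74, 122.
2nd diffs: 12, 24, 36, 48.
3rd diffs: 12, 12, 12 (constant).
Newton forward-difference form: u_j = -1 + 2·C(j,1) + 12·C(j,2) + 12·C(j,3).
At j = 8: j = 8, so u_8 = -1 + 16 + 336 + 672 = 1023.

1023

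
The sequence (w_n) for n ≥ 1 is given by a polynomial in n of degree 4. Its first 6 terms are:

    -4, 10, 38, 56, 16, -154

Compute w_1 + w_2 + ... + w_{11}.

-15972

1st diffs: 14, 28, 18, -40, -170.
2nd diffs: 14, -10, -58, -130.
3rd diffs: -24, -48, -72.
4th diffs: -24, -24 (constant).
So w_n = -n^4 + 6n^3 - 4n^2 - n - 4.
Continuing: …, -550, -1292, -2524, -4414, …, w_{11} = -7154.
Summing n = 1..11 (11 terms) gives -15972.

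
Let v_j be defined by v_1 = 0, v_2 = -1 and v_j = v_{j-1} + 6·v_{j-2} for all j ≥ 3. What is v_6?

-55

Step forward from the initial values:
v_3 = -1, v_4 = -7, v_5 = -13, v_6 = -55.
(Characteristic roots are 3 and -2.)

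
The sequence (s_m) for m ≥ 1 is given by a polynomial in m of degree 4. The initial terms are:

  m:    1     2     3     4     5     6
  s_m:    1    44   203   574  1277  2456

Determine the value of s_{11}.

1st diffs: 43, 159, 371, 703, 1179.
2nd diffs: 116, 212, 332, 476.
3rd diffs: 96, 120, 144.
4th diffs: 24, 24 (constant).
Newton forward-difference form: s_m = 1 + 43·C(m-1,1) + 116·C(m-1,2) + 96·C(m-1,3) + 24·C(m-1,4).
At m = 11: m-1 = 10, so s_{11} = 1 + 430 + 5220 + 11520 + 5040 = 22211.

22211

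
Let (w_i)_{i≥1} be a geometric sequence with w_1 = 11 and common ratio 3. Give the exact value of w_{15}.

52612659

w_i = 11·3^(i-1).
w_{15} = 11·3^14 = 52612659.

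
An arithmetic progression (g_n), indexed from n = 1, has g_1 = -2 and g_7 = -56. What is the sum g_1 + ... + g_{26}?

-2977

Common difference d = (-56 - (-2)) / (7 - 1) = -9.
g_n = -2 + (n - 1)·(-9).
g_{26} = -227; S = 26·(-2 + (-227))/2 = -2977.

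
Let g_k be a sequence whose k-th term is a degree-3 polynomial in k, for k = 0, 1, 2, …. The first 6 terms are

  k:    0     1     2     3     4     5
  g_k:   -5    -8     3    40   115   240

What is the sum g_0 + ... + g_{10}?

1st diffs: -3, 11, 37, 75, 125.
2nd diffs: 14, 26, 38, 50.
3rd diffs: 12, 12, 12 (constant).
So g_k = 2k^3 + k^2 - 6k - 5.
Continuing: …, 427, 688, 1035, 1480, …, g_{10} = 2035.
Summing k = 0..10 (11 terms) gives 6050.

6050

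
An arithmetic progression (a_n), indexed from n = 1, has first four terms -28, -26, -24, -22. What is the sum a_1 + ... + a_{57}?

1596

Common difference d = 2.
a_n = -28 + (n - 1)·2.
a_{57} = 84; S = 57·(-28 + 84)/2 = 1596.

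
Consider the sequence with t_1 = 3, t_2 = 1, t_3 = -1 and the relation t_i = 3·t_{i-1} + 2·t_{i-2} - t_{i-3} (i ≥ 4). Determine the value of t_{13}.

-329220

Step forward from the initial values:
t_4 = -4  t_5 = -15  t_6 = -52  t_7 = -182  t_8 = -635  t_9 = -2217  t_{10} = -7739  t_{11} = -27016  t_{12} = -94309  t_{13} = -329220.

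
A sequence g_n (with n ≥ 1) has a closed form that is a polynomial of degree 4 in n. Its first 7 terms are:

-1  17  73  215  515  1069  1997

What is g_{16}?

58859

1st diffs: 18, 56, 142, 300, 554, 928.
2nd diffs: 38, 86, 158, 254, 374.
3rd diffs: 48, 72, 96, 120.
4th diffs: 24, 24, 24 (constant).
Newton forward-difference form: g_n = -1 + 18·C(n-1,1) + 38·C(n-1,2) + 48·C(n-1,3) + 24·C(n-1,4).
At n = 16: n-1 = 15, so g_{16} = -1 + 270 + 3990 + 21840 + 32760 = 58859.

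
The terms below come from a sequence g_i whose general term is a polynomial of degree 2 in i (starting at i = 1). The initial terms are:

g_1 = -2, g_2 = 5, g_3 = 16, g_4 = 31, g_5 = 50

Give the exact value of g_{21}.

1st diffs: 7, 11, 15, 19.
2nd diffs: 4, 4, 4 (constant).
Newton forward-difference form: g_i = -2 + 7·C(i-1,1) + 4·C(i-1,2).
At i = 21: i-1 = 20, so g_{21} = -2 + 140 + 760 = 898.

898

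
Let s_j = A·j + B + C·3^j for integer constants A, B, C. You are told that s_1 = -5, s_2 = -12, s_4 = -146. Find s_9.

-39325

The three given values yield: A + B + 3C = -5; 2A + B + 9C = -12; 4A + B + 81C = -146.
Subtracting the first from the second: A + 6C = -7.
Subtracting the second from the third: 2A + 72C = -134.
Solving: C = -2, A = 5, then B = -4.
So s_j = 5·j + (-4) + (-2)·3^j; at j=9 this is -39325.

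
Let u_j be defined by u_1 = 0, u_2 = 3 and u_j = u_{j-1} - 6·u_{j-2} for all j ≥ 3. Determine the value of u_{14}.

-127527

Iterate the recurrence:
u_3 = 3;  u_4 = -15;  u_5 = -33;  …;  u_{11} = 8607;  u_{12} = 15177;  u_{13} = -36465;  u_{14} = -127527.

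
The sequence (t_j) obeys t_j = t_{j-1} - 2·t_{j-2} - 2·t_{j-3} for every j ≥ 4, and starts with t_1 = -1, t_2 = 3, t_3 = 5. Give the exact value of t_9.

137

t_4 = 1; t_5 = -15; t_6 = -27; t_7 = 1; t_8 = 85; t_9 = 137.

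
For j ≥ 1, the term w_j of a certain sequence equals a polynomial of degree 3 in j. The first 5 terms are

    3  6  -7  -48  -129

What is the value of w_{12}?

-2824

1st diffs: 3, -13, -41, -81.
2nd diffs: -16, -28, -40.
3rd diffs: -12, -12 (constant).
Newton forward-difference form: w_j = 3 + 3·C(j-1,1) + (-16)·C(j-1,2) + (-12)·C(j-1,3).
At j = 12: j-1 = 11, so w_{12} = 3 + 33 - 880 - 1980 = -2824.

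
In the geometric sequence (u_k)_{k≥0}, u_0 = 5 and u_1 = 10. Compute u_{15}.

163840

Common ratio r = 2.
u_k = 5·2^(k-0).
u_{15} = 5·2^15 = 163840.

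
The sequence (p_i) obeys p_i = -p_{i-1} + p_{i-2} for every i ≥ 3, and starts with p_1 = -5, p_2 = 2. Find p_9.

Compute successive terms:
p_3 = -7, p_4 = 9, p_5 = -16, p_6 = 25, p_7 = -41, p_8 = 66, p_9 = -107.

-107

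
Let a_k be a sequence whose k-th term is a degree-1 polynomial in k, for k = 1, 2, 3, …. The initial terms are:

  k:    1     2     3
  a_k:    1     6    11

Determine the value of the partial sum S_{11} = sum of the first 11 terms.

1st diffs: 5, 5 (constant).
So a_k = 5k - 4.
Continuing: …, 16, 21, 26, 31, …, a_{11} = 51.
Summing k = 1..11 (11 terms) gives 286.

286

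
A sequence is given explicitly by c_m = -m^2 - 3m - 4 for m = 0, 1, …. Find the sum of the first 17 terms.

-1972

Over m = 0..16: Σm = 136, Σm² = 1496.
Total = (-1)·1496 + (-3)·136 + (-4)·17 = -1972.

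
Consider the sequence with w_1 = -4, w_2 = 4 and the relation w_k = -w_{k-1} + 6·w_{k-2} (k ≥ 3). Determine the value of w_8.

5044

w_3 = -28, w_4 = 52, w_5 = -220, w_6 = 532, w_7 = -1852, w_8 = 5044.
(Characteristic roots are 2 and -3.)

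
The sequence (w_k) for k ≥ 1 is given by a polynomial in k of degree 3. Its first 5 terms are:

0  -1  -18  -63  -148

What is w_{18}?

-10353

1st diffs: -1, -17, -45, -85.
2nd diffs: -16, -28, -40.
3rd diffs: -12, -12 (constant).
Newton forward-difference form: w_k = (-1)·C(k-1,1) + (-16)·C(k-1,2) + (-12)·C(k-1,3).
At k = 18: k-1 = 17, so w_{18} = -17 - 2176 - 8160 = -10353.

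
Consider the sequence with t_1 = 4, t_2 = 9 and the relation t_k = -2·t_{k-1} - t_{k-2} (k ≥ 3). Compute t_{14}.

165

Applying the relation repeatedly:
t_3 = -22;  t_4 = 35;  t_5 = -48;  …;  t_{11} = -126;  t_{12} = 139;  t_{13} = -152;  t_{14} = 165.
(Characteristic roots are -1 and -1.)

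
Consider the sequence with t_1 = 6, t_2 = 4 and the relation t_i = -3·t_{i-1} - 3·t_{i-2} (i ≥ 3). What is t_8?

-108

Compute successive terms:
t_3 = -30; t_4 = 78; t_5 = -144; t_6 = 198; t_7 = -162; t_8 = -108.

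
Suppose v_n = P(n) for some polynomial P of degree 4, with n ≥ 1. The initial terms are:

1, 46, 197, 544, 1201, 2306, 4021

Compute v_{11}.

21061

1st diffs: 45, 151, 347, 657, 1105, 1715.
2nd diffs: 106, 196, 310, 448, 610.
3rd diffs: 90, 114, 138, 162.
4th diffs: 24, 24, 24 (constant).
So v_n = n^4 + 5n^3 - 2n^2 + n - 4.
Evaluating at n = 11 gives v_{11} = 21061.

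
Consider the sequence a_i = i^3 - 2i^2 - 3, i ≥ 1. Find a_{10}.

a_{10} = 1·10^3 - 2·10^2 - 3 = 797.

797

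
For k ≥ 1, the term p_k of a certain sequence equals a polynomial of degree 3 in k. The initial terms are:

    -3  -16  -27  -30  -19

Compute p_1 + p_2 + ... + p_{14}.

5509

1st diffs: -13, -11, -3, 11.
2nd diffs: 2, 8, 14.
3rd diffs: 6, 6 (constant).
So p_k = k^3 - 5k^2 - 5k + 6.
Continuing: …, 12, 69, 158, 285, …, p_{14} = 1700.
Summing k = 1..14 (14 terms) gives 5509.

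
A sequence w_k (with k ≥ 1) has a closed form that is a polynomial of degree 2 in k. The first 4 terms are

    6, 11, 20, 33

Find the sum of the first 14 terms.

1st diffs: 5, 9, 13.
2nd diffs: 4, 4 (constant).
So w_k = 2k^2 - k + 5.
Continuing: …, 50, 71, 96, 125, …, w_{14} = 383.
Summing k = 1..14 (14 terms) gives 1995.

1995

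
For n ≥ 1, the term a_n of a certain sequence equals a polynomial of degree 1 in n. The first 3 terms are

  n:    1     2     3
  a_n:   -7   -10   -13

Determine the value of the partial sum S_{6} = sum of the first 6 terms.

-87

1st diffs: -3, -3 (constant).
So a_n = -3n - 4.
Continuing: -16, -19, -22.
Summing n = 1..6 (6 terms) gives -87.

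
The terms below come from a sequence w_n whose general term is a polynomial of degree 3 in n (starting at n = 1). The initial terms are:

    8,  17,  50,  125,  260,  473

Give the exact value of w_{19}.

18530

1st diffs: 9, 33, 75, 135, 213.
2nd diffs: 24, 42, 60, 78.
3rd diffs: 18, 18, 18 (constant).
Newton forward-difference form: w_n = 8 + 9·C(n-1,1) + 24·C(n-1,2) + 18·C(n-1,3).
At n = 19: n-1 = 18, so w_{19} = 8 + 162 + 3672 + 14688 = 18530.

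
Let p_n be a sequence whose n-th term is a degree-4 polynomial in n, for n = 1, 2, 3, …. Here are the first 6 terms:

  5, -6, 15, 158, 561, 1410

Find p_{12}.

32334

1st diffs: -11, 21, 143, 403, 849.
2nd diffs: 32, 122, 260, 446.
3rd diffs: 90, 138, 186.
4th diffs: 48, 48 (constant).
So p_n = 2n^4 - 5n^3 - 4n^2 + 6n + 6.
Evaluating at n = 12 gives p_{12} = 32334.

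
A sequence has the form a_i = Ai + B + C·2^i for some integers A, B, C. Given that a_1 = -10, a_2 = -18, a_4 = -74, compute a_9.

-2544

The three given values yield: A + B + 2C = -10; 2A + B + 4C = -18; 4A + B + 16C = -74.
Subtracting the first from the second: A + 2C = -8.
Subtracting the second from the third: 2A + 12C = -56.
Solving: C = -5, A = 2, then B = -2.
Therefore a_9 = 18 + (-2) + (-5)·512 = -2544.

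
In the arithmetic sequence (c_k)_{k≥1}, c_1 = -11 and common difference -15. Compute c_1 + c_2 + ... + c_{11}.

-946

c_k = -11 + (k - 1)·(-15).
c_{11} = -161; S = 11·(-11 + (-161))/2 = -946.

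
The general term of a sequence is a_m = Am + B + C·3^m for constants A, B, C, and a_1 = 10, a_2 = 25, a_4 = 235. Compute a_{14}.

14348869

Plug in m = 1, 2, 4: A + B + 3C = 10; 2A + B + 9C = 25; 4A + B + 81C = 235.
Subtracting the first from the second: A + 6C = 15.
Subtracting the second from the third: 2A + 72C = 210.
Solving: C = 3, A = -3, then B = 4.
So a_m = -3·m + 4 + 3·3^m; at m=14 this is 14348869.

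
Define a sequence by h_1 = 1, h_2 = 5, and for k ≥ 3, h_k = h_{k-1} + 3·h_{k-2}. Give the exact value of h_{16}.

Step forward from the initial values:
h_3 = 8; h_4 = 23; h_5 = 47; …; h_{13} = 38849; h_{14} = 89525; h_{15} = 206072; h_{16} = 474647.

474647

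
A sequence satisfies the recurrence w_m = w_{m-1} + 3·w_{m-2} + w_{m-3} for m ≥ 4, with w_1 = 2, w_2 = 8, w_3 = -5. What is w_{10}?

2072

w_4 = 21, w_5 = 14, w_6 = 72, w_7 = 135, w_8 = 365, w_9 = 842, w_{10} = 2072.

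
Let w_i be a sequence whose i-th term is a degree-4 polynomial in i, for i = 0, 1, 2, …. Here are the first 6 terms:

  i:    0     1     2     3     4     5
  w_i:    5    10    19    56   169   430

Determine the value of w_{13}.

24406

1st diffs: 5, 9, 37, 113, 261.
2nd diffs: 4, 28, 76, 148.
3rd diffs: 24, 48, 72.
4th diffs: 24, 24 (constant).
Newton forward-difference form: w_i = 5 + 5·C(i,1) + 4·C(i,2) + 24·C(i,3) + 24·C(i,4).
At i = 13: i = 13, so w_{13} = 5 + 65 + 312 + 6864 + 17160 = 24406.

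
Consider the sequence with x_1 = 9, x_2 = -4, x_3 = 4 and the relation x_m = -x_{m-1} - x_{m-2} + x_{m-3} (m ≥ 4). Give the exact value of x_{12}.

125

Iterate the recurrence:
x_4 = 9; x_5 = -17; x_6 = 12; x_7 = 14; x_8 = -43; x_9 = 41; x_{10} = 16; x_{11} = -100; x_{12} = 125.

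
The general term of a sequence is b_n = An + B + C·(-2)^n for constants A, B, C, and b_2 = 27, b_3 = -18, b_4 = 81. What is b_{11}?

-8154

The three given values yield: 2A + B + 4C = 27; 3A + B - 8C = -18; 4A + B + 16C = 81.
Subtracting the first from the second: A - 12C = -45.
Subtracting the second from the third: A + 24C = 99.
Solving: C = 4, A = 3, then B = 5.
So b_n = 3·n + 5 + 4·(-2)^n; at n=11 this is -8154.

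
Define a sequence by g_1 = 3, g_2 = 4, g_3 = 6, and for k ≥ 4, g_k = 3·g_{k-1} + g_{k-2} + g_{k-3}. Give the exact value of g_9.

11079

Step forward from the initial values:
g_4 = 25  g_5 = 85  g_6 = 286  g_7 = 968  g_8 = 3275  g_9 = 11079.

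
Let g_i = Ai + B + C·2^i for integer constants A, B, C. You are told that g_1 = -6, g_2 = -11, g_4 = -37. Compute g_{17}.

-262162

At i = 1, 2, 4: A + B + 2C = -6; 2A + B + 4C = -11; 4A + B + 16C = -37.
Subtracting the first from the second: A + 2C = -5.
Subtracting the second from the third: 2A + 12C = -26.
Solving: C = -2, A = -1, then B = -1.
So g_i = -1·i + (-1) + (-2)·2^i; at i=17 this is -262162.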